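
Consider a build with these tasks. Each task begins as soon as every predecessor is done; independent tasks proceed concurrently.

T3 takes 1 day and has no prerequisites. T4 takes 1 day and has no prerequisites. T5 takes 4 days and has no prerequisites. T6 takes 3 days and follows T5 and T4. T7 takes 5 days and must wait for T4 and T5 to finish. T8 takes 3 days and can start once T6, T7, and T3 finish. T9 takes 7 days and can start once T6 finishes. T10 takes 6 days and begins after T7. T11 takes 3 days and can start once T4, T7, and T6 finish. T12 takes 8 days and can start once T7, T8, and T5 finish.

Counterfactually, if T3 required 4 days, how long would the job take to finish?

Baseline: T5→T7→T8→T12 = 4+5+3+8 = 20 → 20 days.
T3 is off the critical path — its longest chain is 12 days, giving 8 of slack.
The critical path is still T5→T7→T8→T12; finish is now 20 days.

20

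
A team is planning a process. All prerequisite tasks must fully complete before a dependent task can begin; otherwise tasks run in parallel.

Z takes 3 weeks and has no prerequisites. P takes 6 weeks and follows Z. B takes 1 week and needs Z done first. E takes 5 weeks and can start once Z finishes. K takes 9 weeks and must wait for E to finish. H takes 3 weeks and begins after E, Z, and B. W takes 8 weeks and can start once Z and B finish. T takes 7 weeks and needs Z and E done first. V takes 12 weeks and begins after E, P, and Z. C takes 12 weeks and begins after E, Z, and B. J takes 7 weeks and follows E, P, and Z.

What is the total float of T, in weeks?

6

Z→P→V = 3+6+12 = 21 sets the makespan at 21 weeks.
T finishes as early as 15 and must finish by 21.
Float = 21 − 15 = 6.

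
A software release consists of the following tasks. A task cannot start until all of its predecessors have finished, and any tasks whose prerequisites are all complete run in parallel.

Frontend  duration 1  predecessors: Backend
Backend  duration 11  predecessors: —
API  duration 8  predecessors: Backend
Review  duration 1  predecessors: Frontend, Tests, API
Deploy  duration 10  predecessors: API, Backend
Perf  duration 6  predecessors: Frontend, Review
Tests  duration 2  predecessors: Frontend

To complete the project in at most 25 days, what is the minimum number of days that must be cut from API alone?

Current finish: 29 days; target: 25.
API is on every critical path, so each day cut from API cuts the finish by one (this holds down to a finish of 22).
Need 29 − 25 = 4 days off API → API becomes 4 days, finish becomes 25.

4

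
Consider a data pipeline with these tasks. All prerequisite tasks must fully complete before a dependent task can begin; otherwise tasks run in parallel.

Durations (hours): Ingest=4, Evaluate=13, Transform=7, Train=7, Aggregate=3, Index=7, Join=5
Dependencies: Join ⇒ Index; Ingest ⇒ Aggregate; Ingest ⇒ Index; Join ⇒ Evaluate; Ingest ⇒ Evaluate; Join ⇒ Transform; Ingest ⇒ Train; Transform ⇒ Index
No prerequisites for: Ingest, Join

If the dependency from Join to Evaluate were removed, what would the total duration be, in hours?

19

With the dependency in place, Join→Transform→Index = 5+7+7 = 19 sets the finish at 19 hours.
Without Join→Evaluate, Evaluate's earliest start moves from 5 to 4.
After: Join→Transform→Index = 5+7+7 = 19 → 19 hours.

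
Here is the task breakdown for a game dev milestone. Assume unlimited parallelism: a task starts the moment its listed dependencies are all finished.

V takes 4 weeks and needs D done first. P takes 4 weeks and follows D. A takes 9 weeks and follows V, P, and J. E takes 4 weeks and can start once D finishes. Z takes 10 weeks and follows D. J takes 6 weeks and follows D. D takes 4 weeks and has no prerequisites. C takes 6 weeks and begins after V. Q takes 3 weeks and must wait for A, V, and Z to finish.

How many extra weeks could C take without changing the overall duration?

The longest chain is D→J→A→Q = 4+6+9+3 = 22; overall finish 22 weeks.
C finishes as early as 14 and must finish by 22.
So C can slip 22 − 14 = 8 weeks.

8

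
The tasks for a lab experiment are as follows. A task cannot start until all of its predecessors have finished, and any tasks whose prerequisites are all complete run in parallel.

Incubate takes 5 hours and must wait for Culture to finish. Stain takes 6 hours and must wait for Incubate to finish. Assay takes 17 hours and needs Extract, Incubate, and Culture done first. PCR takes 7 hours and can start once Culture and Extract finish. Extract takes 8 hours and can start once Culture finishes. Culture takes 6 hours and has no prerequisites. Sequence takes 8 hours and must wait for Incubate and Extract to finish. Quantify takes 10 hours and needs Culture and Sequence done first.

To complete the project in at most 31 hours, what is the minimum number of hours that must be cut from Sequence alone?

Current finish: 32 hours; target: 31.
Sequence is on every critical path, so each hour cut from Sequence cuts the finish by one (this holds down to a finish of 31).
Need 32 − 31 = 1 hour off Sequence → Sequence becomes 7 hours, finish becomes 31.

1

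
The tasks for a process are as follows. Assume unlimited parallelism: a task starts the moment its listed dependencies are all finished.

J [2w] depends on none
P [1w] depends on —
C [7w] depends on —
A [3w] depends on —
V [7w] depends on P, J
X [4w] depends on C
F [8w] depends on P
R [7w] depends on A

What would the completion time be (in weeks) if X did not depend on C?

With the dependency in place, C→X = 7+4 = 11 sets the finish at 11 weeks.
Without C→X, X's earliest start moves from 7 to 0.
New critical path: A→R = 3+7 = 10 ⇒ 10 weeks.

10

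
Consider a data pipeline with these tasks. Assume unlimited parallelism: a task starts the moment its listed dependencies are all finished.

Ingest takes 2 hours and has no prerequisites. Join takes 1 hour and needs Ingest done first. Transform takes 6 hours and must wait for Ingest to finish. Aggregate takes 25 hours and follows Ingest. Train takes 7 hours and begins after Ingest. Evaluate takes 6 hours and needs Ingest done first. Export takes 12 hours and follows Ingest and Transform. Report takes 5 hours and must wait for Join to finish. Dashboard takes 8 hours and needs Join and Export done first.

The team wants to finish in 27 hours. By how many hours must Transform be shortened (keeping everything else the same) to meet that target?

Current finish: 28 hours; target: 27.
Transform is on every critical path, so each hour cut from Transform cuts the finish by one (this holds down to a finish of 27).
Need 28 − 27 = 1 hour off Transform → Transform becomes 5 hours, finish becomes 27.

1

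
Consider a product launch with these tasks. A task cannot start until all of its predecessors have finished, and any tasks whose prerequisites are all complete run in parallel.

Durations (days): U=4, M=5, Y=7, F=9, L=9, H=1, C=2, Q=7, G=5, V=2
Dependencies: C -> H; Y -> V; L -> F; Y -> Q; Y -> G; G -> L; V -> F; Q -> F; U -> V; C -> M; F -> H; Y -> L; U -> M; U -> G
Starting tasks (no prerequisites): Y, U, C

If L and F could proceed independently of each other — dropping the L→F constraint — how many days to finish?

24

Before: longest chain Y→G→L→F→H = 7+5+9+9+1 = 31, finish 31.
Without L→F, F's earliest start moves from 21 to 14.
After: Y→Q→F→H = 7+7+9+1 = 24 → 24 days.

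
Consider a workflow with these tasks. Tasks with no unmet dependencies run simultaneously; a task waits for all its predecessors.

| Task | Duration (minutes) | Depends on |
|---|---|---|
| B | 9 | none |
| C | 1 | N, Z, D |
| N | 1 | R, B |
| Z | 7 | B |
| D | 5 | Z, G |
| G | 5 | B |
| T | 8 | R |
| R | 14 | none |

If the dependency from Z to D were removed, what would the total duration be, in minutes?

22

Before: longest chain R→T = 14+8 = 22, finish 22.
Without Z→D, D's earliest start moves from 16 to 14.
After: R→T = 14+8 = 22 → 22 minutes.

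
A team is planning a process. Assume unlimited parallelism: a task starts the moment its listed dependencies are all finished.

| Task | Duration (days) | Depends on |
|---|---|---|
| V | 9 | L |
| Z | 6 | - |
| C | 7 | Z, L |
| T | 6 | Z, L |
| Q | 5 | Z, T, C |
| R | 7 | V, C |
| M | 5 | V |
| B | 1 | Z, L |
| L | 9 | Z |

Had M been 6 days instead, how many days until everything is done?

31

Actual critical path: Z→L→V→R = 6+9+9+7 = 31 ⇒ 31 days.
M is off the critical path — its longest chain is 29 days, giving 2 of slack.
That remains the longest chain; total 31 days.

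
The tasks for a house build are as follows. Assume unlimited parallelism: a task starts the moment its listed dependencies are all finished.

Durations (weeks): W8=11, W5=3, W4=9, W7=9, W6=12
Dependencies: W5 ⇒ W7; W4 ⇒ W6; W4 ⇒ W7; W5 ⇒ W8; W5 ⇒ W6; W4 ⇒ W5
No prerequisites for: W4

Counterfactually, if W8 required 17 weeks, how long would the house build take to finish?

As given, the longest chain is W4→W5→W6 = 9+3+12 = 24, so the finish is 24 weeks.
W8 has 1 week of float (longest path through it is 23).
New critical path: W4→W5→W8 = 9+3+17 = 29 ⇒ 29 weeks.

29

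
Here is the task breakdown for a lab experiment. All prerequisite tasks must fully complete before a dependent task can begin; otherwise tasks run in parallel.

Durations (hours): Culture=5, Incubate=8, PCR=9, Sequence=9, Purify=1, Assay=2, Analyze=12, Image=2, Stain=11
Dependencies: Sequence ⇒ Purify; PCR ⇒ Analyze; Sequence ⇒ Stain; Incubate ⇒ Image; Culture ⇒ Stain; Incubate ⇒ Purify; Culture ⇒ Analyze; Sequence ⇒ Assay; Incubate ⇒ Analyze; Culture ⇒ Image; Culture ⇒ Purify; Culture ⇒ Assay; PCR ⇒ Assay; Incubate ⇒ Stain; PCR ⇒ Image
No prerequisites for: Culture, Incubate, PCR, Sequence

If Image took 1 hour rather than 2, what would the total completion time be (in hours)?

21

As given, the longest chain is PCR→Analyze = 9+12 = 21, so the finish is 21 hours.
Image is off the critical path — its longest chain is 11 hours, giving 10 of slack.
That remains the longest chain; total 21 hours.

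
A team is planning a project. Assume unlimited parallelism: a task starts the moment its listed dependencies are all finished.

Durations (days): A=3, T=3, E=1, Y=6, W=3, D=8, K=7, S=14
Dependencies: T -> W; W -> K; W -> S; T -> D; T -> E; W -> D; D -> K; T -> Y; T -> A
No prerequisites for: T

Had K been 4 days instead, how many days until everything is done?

20

Baseline: T→W→D→K = 3+3+8+7 = 21 → 21 days.
K is on the critical path; changing it to 4 makes that path 18 days.
Now T→W→S = 3+3+14 = 20 is longest, so the finish becomes 20 days.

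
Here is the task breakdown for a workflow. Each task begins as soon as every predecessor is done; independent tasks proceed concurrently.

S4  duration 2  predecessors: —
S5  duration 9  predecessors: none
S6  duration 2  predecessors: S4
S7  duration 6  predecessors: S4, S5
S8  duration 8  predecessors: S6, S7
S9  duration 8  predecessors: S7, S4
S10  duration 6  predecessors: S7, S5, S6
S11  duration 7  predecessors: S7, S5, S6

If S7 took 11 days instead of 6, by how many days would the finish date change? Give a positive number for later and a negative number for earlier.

5

The binding path is S5→S7→S8 = 9+6+8 = 23; finish at 23 days.
S7 is on the critical path; changing it to 11 makes that path 28 days.
The critical path is still S5→S7→S8; finish is now 28 days.
Change in finish: 28 − 23 = +5 days.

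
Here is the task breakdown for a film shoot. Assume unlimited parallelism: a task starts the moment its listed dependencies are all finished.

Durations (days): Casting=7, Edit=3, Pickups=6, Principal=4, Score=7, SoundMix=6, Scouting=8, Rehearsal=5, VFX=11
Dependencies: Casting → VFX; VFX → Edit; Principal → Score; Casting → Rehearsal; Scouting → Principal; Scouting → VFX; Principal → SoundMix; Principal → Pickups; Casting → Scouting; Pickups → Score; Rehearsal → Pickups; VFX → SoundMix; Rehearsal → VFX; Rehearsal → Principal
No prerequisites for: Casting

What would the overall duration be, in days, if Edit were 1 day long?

32

Baseline: Casting→Scouting→Principal→Pickups→Score = 7+8+4+6+7 = 32 → 32 days.
Edit is off the critical path — its longest chain is 29 days, giving 3 of slack.
That remains the longest chain; total 32 days.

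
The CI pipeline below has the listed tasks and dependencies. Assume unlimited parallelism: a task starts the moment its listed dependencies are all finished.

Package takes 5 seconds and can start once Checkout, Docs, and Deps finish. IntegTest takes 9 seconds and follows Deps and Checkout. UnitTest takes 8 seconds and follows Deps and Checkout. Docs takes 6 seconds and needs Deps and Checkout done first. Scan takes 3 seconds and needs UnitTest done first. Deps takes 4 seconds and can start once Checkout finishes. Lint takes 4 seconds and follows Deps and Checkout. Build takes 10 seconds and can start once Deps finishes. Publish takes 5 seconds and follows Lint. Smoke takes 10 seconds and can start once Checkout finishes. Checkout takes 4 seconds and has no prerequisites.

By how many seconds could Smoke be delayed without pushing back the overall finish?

Critical path: Checkout→Deps→UnitTest→Scan = 4+4+8+3 = 19, so the finish is 19 seconds.
The longest chain containing Smoke totals 14 seconds.
Slack of Smoke = 9 − 4 = 5 seconds.

5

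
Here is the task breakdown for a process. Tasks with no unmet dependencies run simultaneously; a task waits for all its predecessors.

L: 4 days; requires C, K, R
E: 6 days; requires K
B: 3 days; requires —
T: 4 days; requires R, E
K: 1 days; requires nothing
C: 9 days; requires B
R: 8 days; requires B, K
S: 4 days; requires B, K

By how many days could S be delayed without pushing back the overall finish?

Critical path: B→C→L = 3+9+4 = 16, so the finish is 16 days.
S finishes as early as 7 and must finish by 16.
Slack of S = 12 − 3 = 9 days.

9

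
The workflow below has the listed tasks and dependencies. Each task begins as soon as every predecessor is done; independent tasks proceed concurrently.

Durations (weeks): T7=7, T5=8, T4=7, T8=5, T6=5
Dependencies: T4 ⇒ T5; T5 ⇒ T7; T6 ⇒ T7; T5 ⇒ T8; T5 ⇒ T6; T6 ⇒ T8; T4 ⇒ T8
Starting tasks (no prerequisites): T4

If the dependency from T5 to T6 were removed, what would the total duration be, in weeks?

22

Before: longest chain T4→T5→T6→T7 = 7+8+5+7 = 27, finish 27.
Without T5→T6, T6's earliest start moves from 15 to 0.
New critical path: T4→T5→T7 = 7+8+7 = 22 ⇒ 22 weeks.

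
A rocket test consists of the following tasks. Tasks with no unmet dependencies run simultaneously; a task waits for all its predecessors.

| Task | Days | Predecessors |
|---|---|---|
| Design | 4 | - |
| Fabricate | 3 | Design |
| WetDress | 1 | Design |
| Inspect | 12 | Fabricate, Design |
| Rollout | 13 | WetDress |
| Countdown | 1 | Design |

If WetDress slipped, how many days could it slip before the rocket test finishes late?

Design→Fabricate→Inspect = 4+3+12 = 19 sets the makespan at 19 days.
WetDress finishes as early as 5 and must finish by 6.
Float = 19 − 18 = 1.

1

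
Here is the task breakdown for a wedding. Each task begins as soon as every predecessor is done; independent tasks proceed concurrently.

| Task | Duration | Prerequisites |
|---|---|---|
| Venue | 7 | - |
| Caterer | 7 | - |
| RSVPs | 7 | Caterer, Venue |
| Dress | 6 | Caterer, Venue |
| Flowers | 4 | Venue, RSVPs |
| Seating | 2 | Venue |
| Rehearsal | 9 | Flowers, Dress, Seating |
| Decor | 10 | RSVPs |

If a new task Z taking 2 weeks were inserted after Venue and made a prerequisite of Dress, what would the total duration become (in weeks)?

27

Originally the project takes 27 weeks.
With Z inserted, Dress now waits for max(Caterer, Venue, Z).
New critical path: Venue→RSVPs→Flowers→Rehearsal = 7+7+4+9 = 27 ⇒ 27 weeks.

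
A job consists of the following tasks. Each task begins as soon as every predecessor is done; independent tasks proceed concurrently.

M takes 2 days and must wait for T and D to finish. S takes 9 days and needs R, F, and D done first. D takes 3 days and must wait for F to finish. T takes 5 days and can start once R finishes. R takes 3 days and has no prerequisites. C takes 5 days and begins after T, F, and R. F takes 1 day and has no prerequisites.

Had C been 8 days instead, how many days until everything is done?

The binding path is R→T→C = 3+5+5 = 13; finish at 13 days.
Since C is critical, the +3 change carries straight to that chain (now 16 days).
The critical path is still R→T→C; finish is now 16 days.

16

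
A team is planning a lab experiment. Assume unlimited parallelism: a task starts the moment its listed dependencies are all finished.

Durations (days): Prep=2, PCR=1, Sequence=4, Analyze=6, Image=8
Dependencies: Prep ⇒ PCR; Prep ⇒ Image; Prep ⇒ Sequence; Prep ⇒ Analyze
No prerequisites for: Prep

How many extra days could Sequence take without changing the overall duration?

Prep→Image = 2+8 = 10 sets the makespan at 10 days.
Sequence finishes as early as 6 and must finish by 10.
So Sequence can slip 10 − 6 = 4 days.

4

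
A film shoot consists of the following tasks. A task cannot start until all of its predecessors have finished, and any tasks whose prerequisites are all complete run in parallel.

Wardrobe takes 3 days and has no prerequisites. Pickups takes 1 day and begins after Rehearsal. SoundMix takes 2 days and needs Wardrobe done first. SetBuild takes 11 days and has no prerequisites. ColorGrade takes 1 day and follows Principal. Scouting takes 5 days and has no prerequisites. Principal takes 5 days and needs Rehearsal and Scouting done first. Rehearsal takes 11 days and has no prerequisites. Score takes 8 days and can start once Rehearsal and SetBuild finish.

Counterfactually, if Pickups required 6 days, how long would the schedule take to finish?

Baseline: SetBuild→Score = 11+8 = 19 → 19 days.
The longest path through Pickups is only 12 days, so Pickups has float 7.
The critical path is still SetBuild→Score; finish is now 19 days.

19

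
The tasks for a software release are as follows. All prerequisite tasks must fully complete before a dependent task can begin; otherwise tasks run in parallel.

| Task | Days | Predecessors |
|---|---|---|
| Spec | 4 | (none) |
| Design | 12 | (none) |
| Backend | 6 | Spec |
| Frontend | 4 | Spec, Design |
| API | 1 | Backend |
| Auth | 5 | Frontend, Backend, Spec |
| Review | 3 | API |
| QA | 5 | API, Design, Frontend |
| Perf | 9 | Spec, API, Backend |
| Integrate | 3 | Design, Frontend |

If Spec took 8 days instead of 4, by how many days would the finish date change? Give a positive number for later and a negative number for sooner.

3

As given, the longest chain is Design→Frontend→Auth = 12+4+5 = 21, so the finish is 21 days.
Spec has 1 day of float (longest path through it is 20).
Now Spec→Backend→API→Perf = 8+6+1+9 = 24 is longest, so the finish becomes 24 days.
Change in finish: 24 − 21 = +3 days.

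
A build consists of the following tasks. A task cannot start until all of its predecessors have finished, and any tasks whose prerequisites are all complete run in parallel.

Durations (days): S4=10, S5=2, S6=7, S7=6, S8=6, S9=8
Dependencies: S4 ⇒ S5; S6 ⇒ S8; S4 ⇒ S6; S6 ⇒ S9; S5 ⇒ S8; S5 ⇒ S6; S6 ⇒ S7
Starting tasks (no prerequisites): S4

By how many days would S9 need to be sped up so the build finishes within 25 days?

2

Current finish: 27 days; target: 25.
S9 is on every critical path, so each day cut from S9 cuts the finish by one (this holds down to a finish of 25).
Need 27 − 25 = 2 days off S9 → S9 becomes 6 days, finish becomes 25.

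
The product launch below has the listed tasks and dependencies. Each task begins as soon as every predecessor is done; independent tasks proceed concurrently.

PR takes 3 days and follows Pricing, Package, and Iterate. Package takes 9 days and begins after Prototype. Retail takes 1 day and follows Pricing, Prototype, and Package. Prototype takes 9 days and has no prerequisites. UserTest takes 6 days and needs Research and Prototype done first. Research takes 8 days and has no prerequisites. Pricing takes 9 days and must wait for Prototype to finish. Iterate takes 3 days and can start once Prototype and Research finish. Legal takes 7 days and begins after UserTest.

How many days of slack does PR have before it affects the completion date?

1

Prototype→UserTest→Legal = 9+6+7 = 22 sets the makespan at 22 days.
Longest path through PR: 21 days (earliest finish 21, latest finish 22).
Slack of PR = 19 − 18 = 1 day.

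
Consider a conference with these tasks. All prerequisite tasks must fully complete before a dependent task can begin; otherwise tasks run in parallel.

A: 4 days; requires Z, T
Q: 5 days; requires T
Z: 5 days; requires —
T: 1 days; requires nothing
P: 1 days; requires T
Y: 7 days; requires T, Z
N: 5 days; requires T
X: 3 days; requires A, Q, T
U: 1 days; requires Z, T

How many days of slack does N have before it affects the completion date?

6

Critical path: Z→A→X = 5+4+3 = 12, so the finish is 12 days.
The longest chain containing N totals 6 days.
So N can slip 12 − 6 = 6 days.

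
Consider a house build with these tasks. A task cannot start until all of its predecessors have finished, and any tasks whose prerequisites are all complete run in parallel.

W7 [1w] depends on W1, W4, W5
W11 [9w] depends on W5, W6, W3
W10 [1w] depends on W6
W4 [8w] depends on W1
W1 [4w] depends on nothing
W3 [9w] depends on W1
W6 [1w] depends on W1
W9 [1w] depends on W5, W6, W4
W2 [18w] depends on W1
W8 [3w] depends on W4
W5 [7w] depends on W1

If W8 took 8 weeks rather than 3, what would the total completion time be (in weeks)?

22

The binding path is W1→W2 = 4+18 = 22; finish at 22 weeks.
W8 is off the critical path — its longest chain is 15 weeks, giving 7 of slack.
No other chain overtakes it, so the finish is 22 weeks.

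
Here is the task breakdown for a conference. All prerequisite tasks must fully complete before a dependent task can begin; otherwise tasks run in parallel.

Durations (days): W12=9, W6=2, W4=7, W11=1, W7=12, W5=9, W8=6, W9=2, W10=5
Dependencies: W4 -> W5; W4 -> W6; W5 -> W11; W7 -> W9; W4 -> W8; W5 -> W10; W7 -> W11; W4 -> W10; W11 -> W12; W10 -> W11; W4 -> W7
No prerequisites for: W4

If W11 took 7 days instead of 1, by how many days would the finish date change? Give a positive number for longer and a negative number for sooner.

Actual critical path: W4→W5→W10→W11→W12 = 7+9+5+1+9 = 31 ⇒ 31 days.
W11 lies on that path, so at 7 days the path becomes 37 days.
No other chain overtakes it, so the finish is 37 days.
Change in finish: 37 − 31 = +6 days.

6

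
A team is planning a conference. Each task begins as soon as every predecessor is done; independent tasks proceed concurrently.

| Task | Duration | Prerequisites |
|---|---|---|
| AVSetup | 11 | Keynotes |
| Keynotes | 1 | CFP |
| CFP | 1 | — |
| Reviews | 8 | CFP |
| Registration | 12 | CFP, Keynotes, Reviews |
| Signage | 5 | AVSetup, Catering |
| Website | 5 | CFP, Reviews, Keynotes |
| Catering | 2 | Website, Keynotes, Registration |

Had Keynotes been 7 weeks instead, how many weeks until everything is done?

The binding path is CFP→Reviews→Registration→Catering→Signage = 1+8+12+2+5 = 28; finish at 28 weeks.
Keynotes is off the critical path — its longest chain is 21 weeks, giving 7 of slack.
No other chain overtakes it, so the finish is 28 weeks.

28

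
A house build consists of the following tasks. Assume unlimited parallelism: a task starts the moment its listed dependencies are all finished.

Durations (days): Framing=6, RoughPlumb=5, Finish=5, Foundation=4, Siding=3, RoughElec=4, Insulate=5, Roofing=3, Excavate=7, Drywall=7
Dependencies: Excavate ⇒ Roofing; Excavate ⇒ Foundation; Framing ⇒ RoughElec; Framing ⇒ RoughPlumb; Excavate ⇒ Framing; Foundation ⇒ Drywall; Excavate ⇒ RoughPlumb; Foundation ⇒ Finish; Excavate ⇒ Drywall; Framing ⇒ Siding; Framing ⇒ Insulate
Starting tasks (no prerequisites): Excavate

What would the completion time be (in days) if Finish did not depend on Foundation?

18

Original critical path: Excavate→Foundation→Drywall = 7+4+7 = 18 ⇒ 18 days.
Without Foundation→Finish, Finish's earliest start moves from 11 to 0.
After: Excavate→Foundation→Drywall = 7+4+7 = 18 → 18 days.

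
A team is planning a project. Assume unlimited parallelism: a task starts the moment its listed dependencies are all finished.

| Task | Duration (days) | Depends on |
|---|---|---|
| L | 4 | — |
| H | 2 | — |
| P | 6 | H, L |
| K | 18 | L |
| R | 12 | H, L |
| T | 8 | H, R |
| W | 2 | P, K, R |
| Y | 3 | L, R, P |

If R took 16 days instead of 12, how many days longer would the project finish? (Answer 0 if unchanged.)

As given, the longest chain is L→R→T = 4+12+8 = 24, so the finish is 24 days.
Since R is critical, the +4 change carries straight to that chain (now 28 days).
The critical path is still L→R→T; finish is now 28 days.
Change in finish: 28 − 24 = +4 days.

4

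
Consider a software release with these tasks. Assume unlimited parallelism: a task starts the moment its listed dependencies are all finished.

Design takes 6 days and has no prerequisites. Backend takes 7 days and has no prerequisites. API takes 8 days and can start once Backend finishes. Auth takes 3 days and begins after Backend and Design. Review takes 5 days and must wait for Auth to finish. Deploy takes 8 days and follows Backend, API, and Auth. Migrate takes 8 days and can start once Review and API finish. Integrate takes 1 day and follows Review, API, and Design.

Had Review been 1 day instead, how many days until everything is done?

23

Critical path before the change: Backend→Auth→Review→Migrate = 7+3+5+8 = 23 giving 23 days.
Since Review is critical, the -4 change carries straight to that chain (now 19 days).
The binding chain switches to Backend→API→Deploy = 7+8+8 = 23; finish 23 days.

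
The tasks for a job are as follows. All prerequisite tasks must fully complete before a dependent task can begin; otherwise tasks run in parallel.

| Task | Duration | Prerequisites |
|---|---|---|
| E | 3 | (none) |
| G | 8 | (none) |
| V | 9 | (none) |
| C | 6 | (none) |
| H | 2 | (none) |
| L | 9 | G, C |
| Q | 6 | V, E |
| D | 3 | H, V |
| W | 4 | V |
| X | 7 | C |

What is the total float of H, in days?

The longest chain is G→L = 8+9 = 17; overall finish 17 days.
Longest path through H: 5 days (earliest finish 2, latest finish 14).
Float = 17 − 5 = 12.

12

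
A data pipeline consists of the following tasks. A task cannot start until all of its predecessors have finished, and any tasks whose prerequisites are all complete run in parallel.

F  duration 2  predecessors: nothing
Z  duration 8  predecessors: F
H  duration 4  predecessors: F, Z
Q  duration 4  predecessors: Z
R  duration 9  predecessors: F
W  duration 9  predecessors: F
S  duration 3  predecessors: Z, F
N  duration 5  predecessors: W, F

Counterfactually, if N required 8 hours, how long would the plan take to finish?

Baseline: F→W→N = 2+9+5 = 16 → 16 hours.
N lies on that path, so at 8 hours the path becomes 19 hours.
No other chain overtakes it, so the finish is 19 hours.

19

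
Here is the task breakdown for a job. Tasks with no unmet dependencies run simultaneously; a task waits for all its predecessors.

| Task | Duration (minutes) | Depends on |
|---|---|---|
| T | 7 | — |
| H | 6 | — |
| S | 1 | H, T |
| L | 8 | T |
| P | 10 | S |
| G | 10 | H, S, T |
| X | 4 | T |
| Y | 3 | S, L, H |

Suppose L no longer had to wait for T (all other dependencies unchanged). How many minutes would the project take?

18

Original critical path: T→S→P = 7+1+10 = 18 ⇒ 18 minutes.
Without T→L, L's earliest start moves from 7 to 0.
New critical path: T→S→P = 7+1+10 = 18 ⇒ 18 minutes.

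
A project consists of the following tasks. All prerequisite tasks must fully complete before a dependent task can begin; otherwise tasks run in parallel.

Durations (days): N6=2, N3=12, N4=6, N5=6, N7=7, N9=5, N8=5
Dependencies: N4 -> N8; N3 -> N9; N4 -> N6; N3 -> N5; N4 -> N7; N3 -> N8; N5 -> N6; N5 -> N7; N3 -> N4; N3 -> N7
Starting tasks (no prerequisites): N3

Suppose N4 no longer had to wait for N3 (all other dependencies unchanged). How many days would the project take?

Original critical path: N3→N4→N7 = 12+6+7 = 25 ⇒ 25 days.
Without N3→N4, N4's earliest start moves from 12 to 0.
After: N3→N5→N7 = 12+6+7 = 25 → 25 days.

25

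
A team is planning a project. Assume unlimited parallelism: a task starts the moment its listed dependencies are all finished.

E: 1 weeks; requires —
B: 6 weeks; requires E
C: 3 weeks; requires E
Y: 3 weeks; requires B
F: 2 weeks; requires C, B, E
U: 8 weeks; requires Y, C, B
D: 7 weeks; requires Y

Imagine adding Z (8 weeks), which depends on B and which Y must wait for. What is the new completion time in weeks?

26

Originally the project takes 18 weeks.
With Z inserted, Y now waits for max(B, Z).
New critical path: E→B→Z→Y→U = 1+6+8+3+8 = 26 ⇒ 26 weeks.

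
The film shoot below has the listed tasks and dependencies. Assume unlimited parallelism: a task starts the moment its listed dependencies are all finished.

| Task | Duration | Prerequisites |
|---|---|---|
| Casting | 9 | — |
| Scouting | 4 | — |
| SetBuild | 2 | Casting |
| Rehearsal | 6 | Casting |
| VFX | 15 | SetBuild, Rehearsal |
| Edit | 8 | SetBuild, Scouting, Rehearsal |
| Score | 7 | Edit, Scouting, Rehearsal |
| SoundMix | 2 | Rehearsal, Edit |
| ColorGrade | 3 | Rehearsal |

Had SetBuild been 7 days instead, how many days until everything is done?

31

The binding path is Casting→Rehearsal→VFX = 9+6+15 = 30; finish at 30 days.
SetBuild is off the critical path — its longest chain is 26 days, giving 4 of slack.
The binding chain switches to Casting→SetBuild→VFX = 9+7+15 = 31; finish 31 days.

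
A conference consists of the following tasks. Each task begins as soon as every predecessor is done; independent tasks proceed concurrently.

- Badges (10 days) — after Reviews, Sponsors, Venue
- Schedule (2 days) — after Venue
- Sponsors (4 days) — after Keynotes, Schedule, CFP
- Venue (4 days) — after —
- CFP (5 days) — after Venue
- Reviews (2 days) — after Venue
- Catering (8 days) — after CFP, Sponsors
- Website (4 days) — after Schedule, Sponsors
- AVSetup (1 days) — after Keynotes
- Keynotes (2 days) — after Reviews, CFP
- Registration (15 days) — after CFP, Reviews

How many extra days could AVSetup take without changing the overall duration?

13

Venue→CFP→Keynotes→Sponsors→Badges = 4+5+2+4+10 = 25 sets the makespan at 25 days.
AVSetup finishes as early as 12 and must finish by 25.
Float = 25 − 12 = 13.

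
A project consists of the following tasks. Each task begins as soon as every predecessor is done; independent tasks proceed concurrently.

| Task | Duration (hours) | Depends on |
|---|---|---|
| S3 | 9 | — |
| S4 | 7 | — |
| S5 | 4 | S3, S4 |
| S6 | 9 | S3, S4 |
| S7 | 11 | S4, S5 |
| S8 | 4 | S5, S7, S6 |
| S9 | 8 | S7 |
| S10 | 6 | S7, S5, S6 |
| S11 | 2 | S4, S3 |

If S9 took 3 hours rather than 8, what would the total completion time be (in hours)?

30

Actual critical path: S3→S5→S7→S9 = 9+4+11+8 = 32 ⇒ 32 hours.
Since S9 is critical, the -5 change carries straight to that chain (now 27 hours).
The binding chain switches to S3→S5→S7→S10 = 9+4+11+6 = 30; finish 30 hours.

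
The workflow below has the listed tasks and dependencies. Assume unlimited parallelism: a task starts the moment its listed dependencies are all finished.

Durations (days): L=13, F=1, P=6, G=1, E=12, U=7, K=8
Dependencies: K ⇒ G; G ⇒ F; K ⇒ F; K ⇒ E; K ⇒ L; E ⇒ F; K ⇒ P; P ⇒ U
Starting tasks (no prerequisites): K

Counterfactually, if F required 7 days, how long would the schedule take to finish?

Baseline: K→E→F = 8+12+1 = 21 → 21 days.
Since F is critical, the +6 change carries straight to that chain (now 27 days).
No other chain overtakes it, so the finish is 27 days.

27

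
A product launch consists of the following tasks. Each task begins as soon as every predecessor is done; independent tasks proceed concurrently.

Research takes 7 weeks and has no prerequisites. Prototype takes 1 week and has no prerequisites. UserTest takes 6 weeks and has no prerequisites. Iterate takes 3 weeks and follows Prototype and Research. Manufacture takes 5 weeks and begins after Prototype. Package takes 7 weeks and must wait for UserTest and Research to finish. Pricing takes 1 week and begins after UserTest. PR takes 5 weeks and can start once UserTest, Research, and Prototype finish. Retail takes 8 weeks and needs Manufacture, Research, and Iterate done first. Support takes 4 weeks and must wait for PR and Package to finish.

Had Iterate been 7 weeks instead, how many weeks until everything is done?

22

Baseline: Research→Iterate→Retail = 7+3+8 = 18 → 18 weeks.
Iterate is on the critical path; changing it to 7 makes that path 22 weeks.
No other chain overtakes it, so the finish is 22 weeks.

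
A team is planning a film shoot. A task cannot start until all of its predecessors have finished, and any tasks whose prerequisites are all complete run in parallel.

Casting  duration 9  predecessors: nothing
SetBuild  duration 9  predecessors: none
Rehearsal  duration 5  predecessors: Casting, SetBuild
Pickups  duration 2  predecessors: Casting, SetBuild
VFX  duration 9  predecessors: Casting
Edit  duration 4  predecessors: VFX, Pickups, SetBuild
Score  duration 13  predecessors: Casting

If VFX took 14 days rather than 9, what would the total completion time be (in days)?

27

As given, the longest chain is Casting→VFX→Edit = 9+9+4 = 22, so the finish is 22 days.
VFX lies on that path, so at 14 days the path becomes 27 days.
No other chain overtakes it, so the finish is 27 days.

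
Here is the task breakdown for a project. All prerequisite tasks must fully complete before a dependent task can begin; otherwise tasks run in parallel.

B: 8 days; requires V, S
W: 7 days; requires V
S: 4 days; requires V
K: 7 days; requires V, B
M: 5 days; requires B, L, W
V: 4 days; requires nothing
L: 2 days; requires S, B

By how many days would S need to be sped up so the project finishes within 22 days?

1

Current finish: 23 days; target: 22.
S is on every critical path, so each day cut from S cuts the finish by one (this holds down to a finish of 20).
Need 23 − 22 = 1 day off S → S becomes 3 days, finish becomes 22.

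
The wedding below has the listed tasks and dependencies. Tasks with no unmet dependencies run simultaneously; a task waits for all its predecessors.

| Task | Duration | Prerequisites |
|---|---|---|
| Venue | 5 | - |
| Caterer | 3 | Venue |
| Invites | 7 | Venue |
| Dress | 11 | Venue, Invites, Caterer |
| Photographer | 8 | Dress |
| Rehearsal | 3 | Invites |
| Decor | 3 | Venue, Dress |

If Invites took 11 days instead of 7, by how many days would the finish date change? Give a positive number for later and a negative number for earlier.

4

As given, the longest chain is Venue→Invites→Dress→Photographer = 5+7+11+8 = 31, so the finish is 31 days.
Since Invites is critical, the +4 change carries straight to that chain (now 35 days).
That remains the longest chain; total 35 days.
Change in finish: 35 − 31 = +4 days.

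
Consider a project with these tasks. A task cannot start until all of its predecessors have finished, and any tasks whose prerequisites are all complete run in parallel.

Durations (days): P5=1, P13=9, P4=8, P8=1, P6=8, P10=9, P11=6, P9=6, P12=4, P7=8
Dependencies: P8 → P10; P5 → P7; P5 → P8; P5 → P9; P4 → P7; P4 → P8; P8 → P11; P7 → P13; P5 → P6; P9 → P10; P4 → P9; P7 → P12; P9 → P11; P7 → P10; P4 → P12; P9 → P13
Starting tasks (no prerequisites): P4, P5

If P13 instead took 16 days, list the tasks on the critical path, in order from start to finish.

Actual critical path: P4→P7→P13 = 8+8+9 = 25 ⇒ 25 days.
Since P13 is critical, the +7 change carries straight to that chain (now 32 days).
The critical path is still P4→P7→P13; finish is now 32 days.

P4, P7, P13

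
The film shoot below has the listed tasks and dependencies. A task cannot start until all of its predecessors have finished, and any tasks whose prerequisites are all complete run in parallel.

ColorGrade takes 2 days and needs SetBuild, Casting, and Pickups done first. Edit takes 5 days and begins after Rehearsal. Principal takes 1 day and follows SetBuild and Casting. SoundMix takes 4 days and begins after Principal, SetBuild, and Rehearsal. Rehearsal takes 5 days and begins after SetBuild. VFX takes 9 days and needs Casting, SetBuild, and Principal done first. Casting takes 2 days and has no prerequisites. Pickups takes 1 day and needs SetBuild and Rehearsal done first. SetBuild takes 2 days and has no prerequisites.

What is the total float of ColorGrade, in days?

The longest chain is Casting→Principal→VFX = 2+1+9 = 12; overall finish 12 days.
The longest chain containing ColorGrade totals 10 days.
Float = 12 − 10 = 2.

2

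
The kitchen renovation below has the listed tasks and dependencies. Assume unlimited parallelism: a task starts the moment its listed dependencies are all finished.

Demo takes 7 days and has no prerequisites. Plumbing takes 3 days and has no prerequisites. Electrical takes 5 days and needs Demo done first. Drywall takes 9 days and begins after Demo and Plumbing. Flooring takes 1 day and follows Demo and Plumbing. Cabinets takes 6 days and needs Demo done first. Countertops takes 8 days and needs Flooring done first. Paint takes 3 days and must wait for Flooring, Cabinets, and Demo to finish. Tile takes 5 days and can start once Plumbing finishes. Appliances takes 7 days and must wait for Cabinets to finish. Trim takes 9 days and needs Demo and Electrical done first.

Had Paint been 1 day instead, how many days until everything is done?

As given, the longest chain is Demo→Electrical→Trim = 7+5+9 = 21, so the finish is 21 days.
Paint is off the critical path — its longest chain is 16 days, giving 5 of slack.
No other chain overtakes it, so the finish is 21 days.

21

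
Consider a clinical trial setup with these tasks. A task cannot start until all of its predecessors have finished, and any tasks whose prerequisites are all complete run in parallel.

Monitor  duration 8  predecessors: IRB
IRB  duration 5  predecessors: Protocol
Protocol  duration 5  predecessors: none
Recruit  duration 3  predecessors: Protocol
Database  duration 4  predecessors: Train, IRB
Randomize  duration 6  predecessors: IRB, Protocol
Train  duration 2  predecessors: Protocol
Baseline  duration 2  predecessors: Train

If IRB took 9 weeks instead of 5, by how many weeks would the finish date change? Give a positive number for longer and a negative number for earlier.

4

Baseline: Protocol→IRB→Monitor = 5+5+8 = 18 → 18 weeks.
IRB lies on that path, so at 9 weeks the path becomes 22 weeks.
That remains the longest chain; total 22 weeks.
Change in finish: 22 − 18 = +4 weeks.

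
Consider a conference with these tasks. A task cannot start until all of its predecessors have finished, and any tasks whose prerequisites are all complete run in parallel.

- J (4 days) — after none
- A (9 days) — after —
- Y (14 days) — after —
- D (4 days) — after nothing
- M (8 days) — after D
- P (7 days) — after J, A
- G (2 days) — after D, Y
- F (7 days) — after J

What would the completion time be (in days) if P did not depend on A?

Original critical path: A→P = 9+7 = 16 ⇒ 16 days.
Without A→P, P's earliest start moves from 9 to 4.
After: Y→G = 14+2 = 16 → 16 days.

16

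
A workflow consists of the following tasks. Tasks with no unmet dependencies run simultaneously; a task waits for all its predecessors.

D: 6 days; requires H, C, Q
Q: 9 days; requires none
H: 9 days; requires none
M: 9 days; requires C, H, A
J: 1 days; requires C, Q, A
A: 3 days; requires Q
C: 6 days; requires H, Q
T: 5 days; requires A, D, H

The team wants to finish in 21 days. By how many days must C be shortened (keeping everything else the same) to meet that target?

5

Current finish: 26 days; target: 21.
C is on every critical path, so each day cut from C cuts the finish by one (this holds down to a finish of 21).
Need 26 − 21 = 5 days off C → C becomes 1 day, finish becomes 21.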